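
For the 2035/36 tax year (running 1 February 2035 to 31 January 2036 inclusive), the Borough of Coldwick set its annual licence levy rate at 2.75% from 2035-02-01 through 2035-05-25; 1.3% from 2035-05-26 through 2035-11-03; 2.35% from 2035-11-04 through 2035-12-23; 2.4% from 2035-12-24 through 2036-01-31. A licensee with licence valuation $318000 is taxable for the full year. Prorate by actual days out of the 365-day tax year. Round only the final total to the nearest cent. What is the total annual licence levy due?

2035-02-01 to 2035-05-25: 114 days at 2.75% → $318000 × 2.75% × 114/365 = $2731.3151
2035-05-26 to 2035-11-03: 162 days at 1.3% → $318000 × 1.3% × 162/365 = $1834.8164
2035-11-04 to 2035-12-23: 50 days at 2.35% → $318000 × 2.35% × 50/365 = $1023.6986
2035-12-24 to 2036-01-31: 39 days at 2.4% → $318000 × 2.4% × 39/365 = $815.4740
Total = $6405.3041

$6405.30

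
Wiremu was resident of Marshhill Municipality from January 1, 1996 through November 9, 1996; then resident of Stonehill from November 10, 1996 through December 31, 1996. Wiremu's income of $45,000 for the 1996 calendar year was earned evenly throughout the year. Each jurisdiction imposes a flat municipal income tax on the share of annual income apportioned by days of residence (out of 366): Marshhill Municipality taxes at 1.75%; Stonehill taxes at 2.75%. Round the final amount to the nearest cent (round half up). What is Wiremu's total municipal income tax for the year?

Marshhill Municipality, January 1 – November 9, 1996: 314 days → $45,000 × 1.75% × 314/366 = $675.6148
Stonehill, November 10 – December 31, 1996: 52 days → $45,000 × 2.75% × 52/366 = $175.8197
Total = $851.4344

$851.43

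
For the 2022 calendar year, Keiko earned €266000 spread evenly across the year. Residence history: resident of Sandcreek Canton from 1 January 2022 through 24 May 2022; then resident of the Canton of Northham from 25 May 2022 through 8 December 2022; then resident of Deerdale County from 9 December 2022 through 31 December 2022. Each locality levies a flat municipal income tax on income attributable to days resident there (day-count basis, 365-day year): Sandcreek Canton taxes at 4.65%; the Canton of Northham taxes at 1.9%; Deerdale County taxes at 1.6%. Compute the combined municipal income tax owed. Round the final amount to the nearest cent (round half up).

Sandcreek Canton, 1 January – 24 May 2022: 144 days → €266000 × 4.65% × 144/365 = €4879.8247
The Canton of Northham, 25 May – 8 December 2022: 198 days → €266000 × 1.9% × 198/365 = €2741.6219
Deerdale County, 9 December – 31 December 2022: 23 days → €266000 × 1.6% × 23/365 = €268.1863
Total = €7889.6329

€7889.63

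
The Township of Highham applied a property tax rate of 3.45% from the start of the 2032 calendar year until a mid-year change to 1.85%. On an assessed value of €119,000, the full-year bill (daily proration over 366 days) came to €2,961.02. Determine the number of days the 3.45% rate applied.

Let d = days at the first rate; then 366 − d days at the second rate.
€119,000 × [3.45%·d + 1.85%·(366−d)] / 366 = €2,961.02
Solving gives d = 146, so the new rate took effect on May 26, 2032.

146 days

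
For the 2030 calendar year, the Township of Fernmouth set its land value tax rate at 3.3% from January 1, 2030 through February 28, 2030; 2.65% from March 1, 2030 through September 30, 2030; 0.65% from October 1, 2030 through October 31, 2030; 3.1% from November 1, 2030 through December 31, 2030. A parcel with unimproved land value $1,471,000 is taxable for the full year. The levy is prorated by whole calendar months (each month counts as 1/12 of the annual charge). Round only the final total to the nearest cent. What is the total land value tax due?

$39,226.67

January 1 – February 28, 2030: 2 months at 3.3% → $1,471,000 × 3.3% × 2/12 = $8,090.5000
March 1 – September 30, 2030: 7 months at 2.65% → $1,471,000 × 2.65% × 7/12 = $22,739.2083
October 1 – October 31, 2030: 1 month at 0.65% → $1,471,000 × 0.65% × 1/12 = $796.7917
November 1 – December 31, 2030: 2 months at 3.1% → $1,471,000 × 3.1% × 2/12 = $7,600.1667
Total = $39,226.6667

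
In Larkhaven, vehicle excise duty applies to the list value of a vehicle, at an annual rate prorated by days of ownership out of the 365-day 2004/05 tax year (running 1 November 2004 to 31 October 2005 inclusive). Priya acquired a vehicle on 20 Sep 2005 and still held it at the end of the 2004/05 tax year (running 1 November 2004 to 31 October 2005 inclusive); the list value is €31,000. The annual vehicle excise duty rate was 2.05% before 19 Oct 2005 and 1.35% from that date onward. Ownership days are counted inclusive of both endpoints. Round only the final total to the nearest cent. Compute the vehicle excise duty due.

20 Sep – 18 Oct 2005: 29 days at 2.05% → €31,000 × 2.05% × 29/365 = €50.4918
19 Oct – 31 Oct 2005: 13 days at 1.35% → €31,000 × 1.35% × 13/365 = €14.9055
Total = €65.3973

€65.40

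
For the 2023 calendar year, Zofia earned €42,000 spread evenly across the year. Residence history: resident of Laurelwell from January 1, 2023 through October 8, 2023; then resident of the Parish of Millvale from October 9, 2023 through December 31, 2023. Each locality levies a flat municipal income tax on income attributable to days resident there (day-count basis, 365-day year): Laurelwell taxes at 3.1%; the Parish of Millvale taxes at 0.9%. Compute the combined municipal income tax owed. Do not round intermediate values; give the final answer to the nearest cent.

Laurelwell, January 1 – October 8, 2023: 281 days → €42,000 × 3.1% × 281/365 = €1,002.3616
The Parish of Millvale, October 9 – December 31, 2023: 84 days → €42,000 × 0.9% × 84/365 = €86.9918
Total = €1,089.3534

€1,089.35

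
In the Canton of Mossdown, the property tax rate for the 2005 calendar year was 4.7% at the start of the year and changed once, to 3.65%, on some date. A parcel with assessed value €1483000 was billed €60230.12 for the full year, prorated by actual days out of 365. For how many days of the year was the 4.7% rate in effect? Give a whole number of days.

143 days

Let d = days at the first rate; then 365 − d days at the second rate.
€1483000 × [4.7%·d + 3.65%·(365−d)] / 365 = €60230.12
Solving gives d = 143, so the new rate took effect on 24 May 2005.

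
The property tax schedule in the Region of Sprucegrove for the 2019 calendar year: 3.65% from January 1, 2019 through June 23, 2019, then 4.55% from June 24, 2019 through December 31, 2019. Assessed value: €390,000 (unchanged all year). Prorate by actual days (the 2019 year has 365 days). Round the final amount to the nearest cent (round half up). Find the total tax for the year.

January 1 – June 23, 2019: 174 days at 3.65% → €390,000 × 3.65% × 174/365 = €6,786.0000
June 24 – December 31, 2019: 191 days at 4.55% → €390,000 × 4.55% × 191/365 = €9,285.7397
Total = €16,071.7397

€16,071.74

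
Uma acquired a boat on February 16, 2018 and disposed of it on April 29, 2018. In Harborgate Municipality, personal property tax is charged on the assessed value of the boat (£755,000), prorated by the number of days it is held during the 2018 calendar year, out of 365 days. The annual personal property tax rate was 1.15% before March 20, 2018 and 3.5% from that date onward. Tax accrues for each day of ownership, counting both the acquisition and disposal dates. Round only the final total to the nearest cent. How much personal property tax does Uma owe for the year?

February 16 – March 19, 2018: 32 days at 1.15% → £755,000 × 1.15% × 32/365 = £761.2055
March 20 – April 29, 2018: 41 days at 3.5% → £755,000 × 3.5% × 41/365 = £2,968.2877
Total = £3,729.4932

£3,729.49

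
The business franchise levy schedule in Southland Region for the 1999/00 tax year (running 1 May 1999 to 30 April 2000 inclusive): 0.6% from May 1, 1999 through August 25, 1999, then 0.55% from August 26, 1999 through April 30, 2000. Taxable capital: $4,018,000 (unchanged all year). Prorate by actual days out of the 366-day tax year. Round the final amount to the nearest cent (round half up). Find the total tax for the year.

May 1 – August 25, 1999: 117 days at 0.6% → $4,018,000 × 0.6% × 117/366 = $7,706.6557
August 26, 1999 – April 30, 2000: 249 days at 0.55% → $4,018,000 × 0.55% × 249/366 = $15,034.5656
Total = $22,741.2213

$22,741.22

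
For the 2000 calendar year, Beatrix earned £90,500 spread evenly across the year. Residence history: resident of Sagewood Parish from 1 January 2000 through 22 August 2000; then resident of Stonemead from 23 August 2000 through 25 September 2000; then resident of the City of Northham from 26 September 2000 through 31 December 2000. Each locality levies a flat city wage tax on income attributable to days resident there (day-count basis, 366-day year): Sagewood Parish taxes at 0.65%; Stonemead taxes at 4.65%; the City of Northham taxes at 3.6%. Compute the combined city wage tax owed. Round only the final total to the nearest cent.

£1,632.09

Sagewood Parish, 1 January – 22 August 2000: 235 days → £90,500 × 0.65% × 235/366 = £377.7015
Stonemead, 23 August – 25 September 2000: 34 days → £90,500 × 4.65% × 34/366 = £390.9303
The City of Northham, 26 September – 31 December 2000: 97 days → £90,500 × 3.6% × 97/366 = £863.4590
Total = £1,632.0908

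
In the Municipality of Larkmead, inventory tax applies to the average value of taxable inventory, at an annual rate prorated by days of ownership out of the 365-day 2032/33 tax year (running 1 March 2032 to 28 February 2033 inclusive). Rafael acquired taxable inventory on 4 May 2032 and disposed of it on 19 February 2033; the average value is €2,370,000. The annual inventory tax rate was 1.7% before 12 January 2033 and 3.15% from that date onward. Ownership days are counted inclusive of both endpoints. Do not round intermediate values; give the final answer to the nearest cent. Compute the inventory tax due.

4 May 2032 – 11 January 2033: 253 days at 1.7% → €2,370,000 × 1.7% × 253/365 = €27,927.0411
12 January – 19 February 2033: 39 days at 3.15% → €2,370,000 × 3.15% × 39/365 = €7,976.8356
Total = €35,903.8767

€35,903.88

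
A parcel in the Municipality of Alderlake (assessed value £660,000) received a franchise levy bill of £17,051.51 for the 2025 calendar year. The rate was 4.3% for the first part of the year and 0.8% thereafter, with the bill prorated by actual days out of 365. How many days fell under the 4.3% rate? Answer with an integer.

186 days

Let d = days at the first rate; then 365 − d days at the second rate.
£660,000 × [4.3%·d + 0.8%·(365−d)] / 365 = £17,051.51
Solving gives d = 186, so the new rate took effect on July 6, 2025.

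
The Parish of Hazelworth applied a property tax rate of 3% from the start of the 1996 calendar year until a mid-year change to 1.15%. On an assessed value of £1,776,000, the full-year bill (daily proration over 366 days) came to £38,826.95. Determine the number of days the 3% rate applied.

205 days

Let d = days at the first rate; then 366 − d days at the second rate.
£1,776,000 × [3%·d + 1.15%·(366−d)] / 366 = £38,826.95
Solving gives d = 205, so the new rate took effect on 24 Jul 1996.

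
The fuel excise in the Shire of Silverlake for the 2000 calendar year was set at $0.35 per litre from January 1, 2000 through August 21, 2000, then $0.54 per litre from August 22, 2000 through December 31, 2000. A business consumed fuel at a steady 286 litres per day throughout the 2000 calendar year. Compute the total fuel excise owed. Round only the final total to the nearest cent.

$43809.48

January 1 – August 21, 2000: 234 days × 286 litres/day = 66,924 litres at $0.35/litre → $23423.40
August 22 – December 31, 2000: 132 days × 286 litres/day = 37,752 litres at $0.54/litre → $20386.08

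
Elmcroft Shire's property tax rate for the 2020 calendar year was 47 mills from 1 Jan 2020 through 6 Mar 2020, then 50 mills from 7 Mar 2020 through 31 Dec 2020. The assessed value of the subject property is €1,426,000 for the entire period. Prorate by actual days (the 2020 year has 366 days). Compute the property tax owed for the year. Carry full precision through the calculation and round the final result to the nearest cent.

1 Jan – 6 Mar 2020: 66 days at 47 mills → €1,426,000 × 4.7% × 66/366 = €12,085.9344
7 Mar – 31 Dec 2020: 300 days at 50 mills → €1,426,000 × 5% × 300/366 = €58,442.6230
Total = €70,528.5574

€70,528.56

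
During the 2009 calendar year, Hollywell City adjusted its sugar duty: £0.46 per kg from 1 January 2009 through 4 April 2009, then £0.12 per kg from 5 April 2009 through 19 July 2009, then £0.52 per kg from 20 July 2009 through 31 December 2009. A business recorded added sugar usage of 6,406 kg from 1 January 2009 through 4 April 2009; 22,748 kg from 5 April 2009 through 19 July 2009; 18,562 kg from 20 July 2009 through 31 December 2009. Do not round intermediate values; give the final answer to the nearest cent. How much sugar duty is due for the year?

1 January – 4 April 2009: 6,406 kg at £0.46/kg → £2,946.76
5 April – 19 July 2009: 22,748 kg at £0.12/kg → £2,729.76
20 July – 31 December 2009: 18,562 kg at £0.52/kg → £9,652.24

£15,328.76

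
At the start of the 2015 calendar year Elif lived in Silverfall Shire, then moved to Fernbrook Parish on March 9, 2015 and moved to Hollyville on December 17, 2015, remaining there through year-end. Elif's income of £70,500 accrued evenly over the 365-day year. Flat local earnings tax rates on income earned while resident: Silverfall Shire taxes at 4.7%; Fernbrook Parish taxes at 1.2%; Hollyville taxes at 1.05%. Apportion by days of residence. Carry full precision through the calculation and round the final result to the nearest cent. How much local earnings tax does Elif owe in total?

£1,294.59

Silverfall Shire, January 1 – March 8, 2015: 67 days → £70,500 × 4.7% × 67/365 = £608.2315
Fernbrook Parish, March 9 – December 16, 2015: 283 days → £70,500 × 1.2% × 283/365 = £655.9397
Hollyville, December 17 – December 31, 2015: 15 days → £70,500 × 1.05% × 15/365 = £30.4212
Total = £1,294.5925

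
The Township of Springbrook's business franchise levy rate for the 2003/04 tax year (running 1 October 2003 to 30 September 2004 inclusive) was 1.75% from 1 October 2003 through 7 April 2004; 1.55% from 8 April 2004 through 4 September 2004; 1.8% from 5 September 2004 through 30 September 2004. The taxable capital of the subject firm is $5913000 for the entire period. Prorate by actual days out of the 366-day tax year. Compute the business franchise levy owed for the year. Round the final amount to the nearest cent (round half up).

1 October 2003 – 7 April 2004: 190 days at 1.75% → $5913000 × 1.75% × 190/366 = $53717.8279
8 April – 4 September 2004: 150 days at 1.55% → $5913000 × 1.55% × 150/366 = $37562.0902
5 September – 30 September 2004: 26 days at 1.8% → $5913000 × 1.8% × 26/366 = $7560.8852
Total = $98840.8033

$98840.80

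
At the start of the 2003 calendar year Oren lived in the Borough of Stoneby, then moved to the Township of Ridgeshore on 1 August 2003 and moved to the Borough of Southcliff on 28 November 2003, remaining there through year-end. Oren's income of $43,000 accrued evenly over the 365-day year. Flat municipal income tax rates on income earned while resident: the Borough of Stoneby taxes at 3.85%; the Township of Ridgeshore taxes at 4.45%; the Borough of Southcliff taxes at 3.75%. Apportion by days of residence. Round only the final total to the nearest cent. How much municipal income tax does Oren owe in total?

$1,735.61

The Borough of Stoneby, 1 January – 31 July 2003: 212 days → $43,000 × 3.85% × 212/365 = $961.5507
The Township of Ridgeshore, 1 August – 27 November 2003: 119 days → $43,000 × 4.45% × 119/365 = $623.8534
The Borough of Southcliff, 28 November – 31 December 2003: 34 days → $43,000 × 3.75% × 34/365 = $150.2055
Total = $1,735.6096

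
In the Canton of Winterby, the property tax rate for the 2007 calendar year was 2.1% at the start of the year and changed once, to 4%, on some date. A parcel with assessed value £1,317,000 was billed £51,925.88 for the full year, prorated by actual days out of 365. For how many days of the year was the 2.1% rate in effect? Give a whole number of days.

11 days

Let d = days at the first rate; then 365 − d days at the second rate.
£1,317,000 × [2.1%·d + 4%·(365−d)] / 365 = £51,925.88
Solving gives d = 11, so the new rate took effect on January 12, 2007.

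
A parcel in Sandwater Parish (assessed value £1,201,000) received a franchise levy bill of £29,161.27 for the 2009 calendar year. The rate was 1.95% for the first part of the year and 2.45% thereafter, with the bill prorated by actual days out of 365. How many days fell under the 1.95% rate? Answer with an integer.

16 days

Let d = days at the first rate; then 365 − d days at the second rate.
£1,201,000 × [1.95%·d + 2.45%·(365−d)] / 365 = £29,161.27
Solving gives d = 16, so the new rate took effect on January 17, 2009.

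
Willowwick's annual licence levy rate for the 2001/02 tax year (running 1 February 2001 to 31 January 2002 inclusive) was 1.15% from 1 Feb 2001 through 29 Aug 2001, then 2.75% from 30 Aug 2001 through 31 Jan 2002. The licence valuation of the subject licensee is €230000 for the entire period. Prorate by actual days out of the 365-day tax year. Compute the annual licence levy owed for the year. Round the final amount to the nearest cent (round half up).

1 Feb – 29 Aug 2001: 210 days at 1.15% → €230000 × 1.15% × 210/365 = €1521.7808
30 Aug 2001 – 31 Jan 2002: 155 days at 2.75% → €230000 × 2.75% × 155/365 = €2685.9589
Total = €4207.7397

€4207.74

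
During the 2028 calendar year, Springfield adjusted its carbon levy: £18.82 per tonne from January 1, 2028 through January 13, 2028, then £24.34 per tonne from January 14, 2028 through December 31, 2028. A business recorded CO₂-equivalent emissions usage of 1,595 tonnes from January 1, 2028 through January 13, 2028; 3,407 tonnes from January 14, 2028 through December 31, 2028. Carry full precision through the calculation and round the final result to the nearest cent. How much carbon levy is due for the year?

January 1 – January 13, 2028: 1,595 tonnes at £18.82/tonne → £30,017.90
January 14 – December 31, 2028: 3,407 tonnes at £24.34/tonne → £82,926.38

£112,944.28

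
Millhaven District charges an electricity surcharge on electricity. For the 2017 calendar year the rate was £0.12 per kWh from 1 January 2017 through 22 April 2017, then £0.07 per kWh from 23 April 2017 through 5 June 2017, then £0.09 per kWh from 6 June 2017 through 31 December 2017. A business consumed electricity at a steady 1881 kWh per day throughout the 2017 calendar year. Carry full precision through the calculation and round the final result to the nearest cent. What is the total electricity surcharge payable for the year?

1 January – 22 April 2017: 112 days × 1881 kWh/day = 210,672 kWh at £0.12/kWh → £25,280.64
23 April – 5 June 2017: 44 days × 1881 kWh/day = 82,764 kWh at £0.07/kWh → £5,793.48
6 June – 31 December 2017: 209 days × 1881 kWh/day = 393,129 kWh at £0.09/kWh → £35,381.61

£66,455.73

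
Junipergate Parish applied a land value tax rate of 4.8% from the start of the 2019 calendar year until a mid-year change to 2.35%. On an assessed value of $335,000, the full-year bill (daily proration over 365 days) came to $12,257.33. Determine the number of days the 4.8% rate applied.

195 days

Let d = days at the first rate; then 365 − d days at the second rate.
$335,000 × [4.8%·d + 2.35%·(365−d)] / 365 = $12,257.33
Solving gives d = 195, so the new rate took effect on 15 July 2019.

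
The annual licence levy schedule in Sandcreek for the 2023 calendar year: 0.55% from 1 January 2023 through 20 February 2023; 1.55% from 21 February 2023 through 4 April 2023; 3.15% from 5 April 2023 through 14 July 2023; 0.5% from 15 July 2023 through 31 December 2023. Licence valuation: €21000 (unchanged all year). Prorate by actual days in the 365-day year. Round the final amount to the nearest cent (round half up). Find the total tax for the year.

1 January – 20 February 2023: 51 days at 0.55% → €21000 × 0.55% × 51/365 = €16.1384
21 February – 4 April 2023: 43 days at 1.55% → €21000 × 1.55% × 43/365 = €38.3466
5 April – 14 July 2023: 101 days at 3.15% → €21000 × 3.15% × 101/365 = €183.0452
15 July – 31 December 2023: 170 days at 0.5% → €21000 × 0.5% × 170/365 = €48.9041
Total = €286.4342

€286.43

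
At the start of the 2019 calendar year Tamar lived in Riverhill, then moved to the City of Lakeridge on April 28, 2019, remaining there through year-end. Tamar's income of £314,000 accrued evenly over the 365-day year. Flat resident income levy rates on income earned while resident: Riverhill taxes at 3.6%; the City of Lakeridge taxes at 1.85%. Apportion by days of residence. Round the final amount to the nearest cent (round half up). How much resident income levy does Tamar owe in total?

Riverhill, January 1 – April 27, 2019: 117 days → £314,000 × 3.6% × 117/365 = £3,623.4740
The City of Lakeridge, April 28 – December 31, 2019: 248 days → £314,000 × 1.85% × 248/365 = £3,946.9370
Total = £7,570.4110

£7,570.41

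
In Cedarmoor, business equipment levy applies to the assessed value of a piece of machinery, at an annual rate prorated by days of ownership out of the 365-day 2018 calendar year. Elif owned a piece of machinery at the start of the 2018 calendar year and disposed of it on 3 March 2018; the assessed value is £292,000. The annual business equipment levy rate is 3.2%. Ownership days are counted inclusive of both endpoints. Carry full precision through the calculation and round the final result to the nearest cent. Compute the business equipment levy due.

£1,587.20

Days held (1 January – 3 March 2018): 62 out of 365
Tax = £292,000 × 3.2% × 62/365 = £1,587.2000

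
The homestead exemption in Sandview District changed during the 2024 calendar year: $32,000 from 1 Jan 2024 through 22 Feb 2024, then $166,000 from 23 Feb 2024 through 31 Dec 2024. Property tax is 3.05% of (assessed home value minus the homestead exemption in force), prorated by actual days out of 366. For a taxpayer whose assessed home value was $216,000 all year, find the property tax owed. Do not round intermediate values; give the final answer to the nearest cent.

$2,116.83

1 Jan – 22 Feb 2024: 53 days, exemption $32,000 → ($216,000 − $32,000) × 3.05% × 53/366 = $812.6667
23 Feb – 31 Dec 2024: 313 days, exemption $166,000 → ($216,000 − $166,000) × 3.05% × 313/366 = $1,304.1667
Total = $2,116.8333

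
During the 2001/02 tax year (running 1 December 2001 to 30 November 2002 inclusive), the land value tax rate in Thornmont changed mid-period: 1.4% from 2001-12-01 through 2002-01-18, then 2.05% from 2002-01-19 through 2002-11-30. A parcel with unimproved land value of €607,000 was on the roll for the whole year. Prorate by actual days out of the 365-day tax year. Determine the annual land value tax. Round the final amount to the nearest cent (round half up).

2001-12-01 to 2002-01-18: 49 days at 1.4% → €607,000 × 1.4% × 49/365 = €1,140.8274
2002-01-19 to 2002-11-30: 316 days at 2.05% → €607,000 × 2.05% × 316/365 = €10,773.0027
Total = €11,913.8301

€11,913.83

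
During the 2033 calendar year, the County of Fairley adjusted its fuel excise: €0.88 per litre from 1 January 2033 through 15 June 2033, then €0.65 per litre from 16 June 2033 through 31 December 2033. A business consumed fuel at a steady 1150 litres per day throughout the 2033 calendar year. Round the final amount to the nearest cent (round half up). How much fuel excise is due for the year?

1 January – 15 June 2033: 166 days × 1150 litres/day = 190,900 litres at €0.88/litre → €167,992.00
16 June – 31 December 2033: 199 days × 1150 litres/day = 228,850 litres at €0.65/litre → €148,752.50

€316,744.50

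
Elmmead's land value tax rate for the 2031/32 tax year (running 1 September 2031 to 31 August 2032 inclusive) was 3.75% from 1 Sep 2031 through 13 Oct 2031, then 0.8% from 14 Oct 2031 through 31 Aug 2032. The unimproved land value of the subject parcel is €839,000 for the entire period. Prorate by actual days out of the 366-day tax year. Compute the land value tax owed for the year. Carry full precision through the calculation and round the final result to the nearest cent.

1 Sep – 13 Oct 2031: 43 days at 3.75% → €839,000 × 3.75% × 43/366 = €3,696.4139
14 Oct 2031 – 31 Aug 2032: 323 days at 0.8% → €839,000 × 0.8% × 323/366 = €5,923.4317
Total = €9,619.8456

€9,619.85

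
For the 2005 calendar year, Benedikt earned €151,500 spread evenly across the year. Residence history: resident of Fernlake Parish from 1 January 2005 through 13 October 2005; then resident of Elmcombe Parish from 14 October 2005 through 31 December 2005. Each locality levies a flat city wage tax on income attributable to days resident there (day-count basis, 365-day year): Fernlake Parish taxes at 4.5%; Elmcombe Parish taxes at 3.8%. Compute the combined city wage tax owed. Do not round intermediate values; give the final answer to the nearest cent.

Fernlake Parish, 1 January – 13 October 2005: 286 days → €151,500 × 4.5% × 286/365 = €5,341.9315
Elmcombe Parish, 14 October – 31 December 2005: 79 days → €151,500 × 3.8% × 79/365 = €1,246.0356
Total = €6,587.9671

€6,587.97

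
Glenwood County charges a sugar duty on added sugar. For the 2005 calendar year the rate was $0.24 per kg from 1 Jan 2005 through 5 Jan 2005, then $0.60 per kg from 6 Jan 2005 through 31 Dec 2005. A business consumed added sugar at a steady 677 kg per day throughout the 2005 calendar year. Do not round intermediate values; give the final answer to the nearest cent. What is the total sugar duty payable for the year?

$147,044.40

1 Jan – 5 Jan 2005: 5 days × 677 kg/day = 3,385 kg at $0.24/kg → $812.40
6 Jan – 31 Dec 2005: 360 days × 677 kg/day = 243,720 kg at $0.60/kg → $146,232.00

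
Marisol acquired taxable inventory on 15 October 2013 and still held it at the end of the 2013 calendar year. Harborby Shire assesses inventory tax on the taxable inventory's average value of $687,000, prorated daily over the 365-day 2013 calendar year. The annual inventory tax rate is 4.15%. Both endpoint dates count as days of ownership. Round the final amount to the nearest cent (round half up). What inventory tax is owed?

$6,092.65

Days held (15 October – 31 December 2013): 78 out of 365
Tax = $687,000 × 4.15% × 78/365 = $6,092.6548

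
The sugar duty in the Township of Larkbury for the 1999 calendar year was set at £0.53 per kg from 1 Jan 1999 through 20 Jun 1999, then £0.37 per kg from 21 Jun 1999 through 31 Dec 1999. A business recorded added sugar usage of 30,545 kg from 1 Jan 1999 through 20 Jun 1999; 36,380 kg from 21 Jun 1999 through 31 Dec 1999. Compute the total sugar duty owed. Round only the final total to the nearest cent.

1 Jan – 20 Jun 1999: 30,545 kg at £0.53/kg → £16188.85
21 Jun – 31 Dec 1999: 36,380 kg at £0.37/kg → £13460.60

£29649.45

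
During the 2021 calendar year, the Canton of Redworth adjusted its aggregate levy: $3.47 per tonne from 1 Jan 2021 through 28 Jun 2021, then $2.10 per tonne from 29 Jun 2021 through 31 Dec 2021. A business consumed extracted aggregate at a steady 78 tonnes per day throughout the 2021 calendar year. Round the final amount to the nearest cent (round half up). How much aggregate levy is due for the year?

$78,914.94

1 Jan – 28 Jun 2021: 179 days × 78 tonnes/day = 13,962 tonnes at $3.47/tonne → $48,448.14
29 Jun – 31 Dec 2021: 186 days × 78 tonnes/day = 14,508 tonnes at $2.10/tonne → $30,466.80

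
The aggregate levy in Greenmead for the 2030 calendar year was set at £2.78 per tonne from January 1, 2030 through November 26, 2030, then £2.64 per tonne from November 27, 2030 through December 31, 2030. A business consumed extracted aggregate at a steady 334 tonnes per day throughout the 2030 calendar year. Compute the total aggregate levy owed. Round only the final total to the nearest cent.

£337273.20

January 1 – November 26, 2030: 330 days × 334 tonnes/day = 110,220 tonnes at £2.78/tonne → £306411.60
November 27 – December 31, 2030: 35 days × 334 tonnes/day = 11,690 tonnes at £2.64/tonne → £30861.60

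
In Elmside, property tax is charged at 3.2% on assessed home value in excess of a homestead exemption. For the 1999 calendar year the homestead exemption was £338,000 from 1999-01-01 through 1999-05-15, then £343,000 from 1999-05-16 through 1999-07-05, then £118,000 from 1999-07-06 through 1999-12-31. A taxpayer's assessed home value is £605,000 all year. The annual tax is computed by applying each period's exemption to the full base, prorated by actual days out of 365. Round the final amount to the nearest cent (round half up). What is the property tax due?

1999-01-01 to 1999-05-15: 135 days, exemption £338,000 → (£605,000 − £338,000) × 3.2% × 135/365 = £3,160.1096
1999-05-16 to 1999-07-05: 51 days, exemption £343,000 → (£605,000 − £343,000) × 3.2% × 51/365 = £1,171.4630
1999-07-06 to 1999-12-31: 179 days, exemption £118,000 → (£605,000 − £118,000) × 3.2% × 179/365 = £7,642.5644
Total = £11,974.1370

£11,974.14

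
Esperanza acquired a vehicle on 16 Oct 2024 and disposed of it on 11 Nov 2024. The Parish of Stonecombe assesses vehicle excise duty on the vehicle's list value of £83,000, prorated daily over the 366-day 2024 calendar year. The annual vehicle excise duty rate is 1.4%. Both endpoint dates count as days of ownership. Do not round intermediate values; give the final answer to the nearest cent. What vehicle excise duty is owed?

Days held (16 Oct – 11 Nov 2024): 27 out of 366
Tax = £83,000 × 1.4% × 27/366 = £85.7213

£85.72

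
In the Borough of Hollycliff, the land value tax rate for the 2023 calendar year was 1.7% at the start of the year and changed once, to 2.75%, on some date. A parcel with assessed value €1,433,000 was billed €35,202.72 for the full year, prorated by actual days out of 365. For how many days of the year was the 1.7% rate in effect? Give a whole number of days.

102 days

Let d = days at the first rate; then 365 − d days at the second rate.
€1,433,000 × [1.7%·d + 2.75%·(365−d)] / 365 = €35,202.72
Solving gives d = 102, so the new rate took effect on April 13, 2023.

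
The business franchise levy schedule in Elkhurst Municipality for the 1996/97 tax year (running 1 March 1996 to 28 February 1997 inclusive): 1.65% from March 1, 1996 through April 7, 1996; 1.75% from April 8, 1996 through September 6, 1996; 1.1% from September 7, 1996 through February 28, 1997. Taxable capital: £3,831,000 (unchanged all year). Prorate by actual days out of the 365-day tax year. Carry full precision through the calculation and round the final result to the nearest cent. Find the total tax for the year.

March 1 – April 7, 1996: 38 days at 1.65% → £3,831,000 × 1.65% × 38/365 = £6,580.9233
April 8 – September 6, 1996: 152 days at 1.75% → £3,831,000 × 1.75% × 152/365 = £27,919.0685
September 7, 1996 – February 28, 1997: 175 days at 1.1% → £3,831,000 × 1.1% × 175/365 = £20,204.5890
Total = £54,704.5808

£54,704.58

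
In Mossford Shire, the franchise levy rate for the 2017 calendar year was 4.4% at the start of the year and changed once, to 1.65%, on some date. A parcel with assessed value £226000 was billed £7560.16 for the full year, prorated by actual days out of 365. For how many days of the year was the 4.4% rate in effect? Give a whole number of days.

Let d = days at the first rate; then 365 − d days at the second rate.
£226000 × [4.4%·d + 1.65%·(365−d)] / 365 = £7560.16
Solving gives d = 225, so the new rate took effect on 14 August 2017.

225 days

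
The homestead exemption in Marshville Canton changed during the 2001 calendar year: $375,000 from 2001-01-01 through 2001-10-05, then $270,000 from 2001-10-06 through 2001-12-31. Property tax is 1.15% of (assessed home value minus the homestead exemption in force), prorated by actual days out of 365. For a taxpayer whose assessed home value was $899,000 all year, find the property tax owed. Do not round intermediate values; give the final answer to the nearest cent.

$6,313.82

2001-01-01 to 2001-10-05: 278 days, exemption $375,000 → ($899,000 − $375,000) × 1.15% × 278/365 = $4,589.6658
2001-10-06 to 2001-12-31: 87 days, exemption $270,000 → ($899,000 − $270,000) × 1.15% × 87/365 = $1,724.1493
Total = $6,313.8151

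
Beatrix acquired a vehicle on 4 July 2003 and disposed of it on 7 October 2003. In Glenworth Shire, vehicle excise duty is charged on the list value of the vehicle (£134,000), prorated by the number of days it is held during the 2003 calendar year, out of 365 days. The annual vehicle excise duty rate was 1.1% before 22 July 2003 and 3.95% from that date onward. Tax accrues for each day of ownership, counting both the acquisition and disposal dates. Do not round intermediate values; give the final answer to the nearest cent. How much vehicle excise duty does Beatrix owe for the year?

4 July – 21 July 2003: 18 days at 1.1% → £134,000 × 1.1% × 18/365 = £72.6904
22 July – 7 October 2003: 78 days at 3.95% → £134,000 × 3.95% × 78/365 = £1,131.1068
Total = £1,203.7973

£1,203.80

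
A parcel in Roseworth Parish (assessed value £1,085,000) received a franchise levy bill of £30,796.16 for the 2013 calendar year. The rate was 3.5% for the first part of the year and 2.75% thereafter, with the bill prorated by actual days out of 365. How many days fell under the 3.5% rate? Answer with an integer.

43 days

Let d = days at the first rate; then 365 − d days at the second rate.
£1,085,000 × [3.5%·d + 2.75%·(365−d)] / 365 = £30,796.16
Solving gives d = 43, so the new rate took effect on February 13, 2013.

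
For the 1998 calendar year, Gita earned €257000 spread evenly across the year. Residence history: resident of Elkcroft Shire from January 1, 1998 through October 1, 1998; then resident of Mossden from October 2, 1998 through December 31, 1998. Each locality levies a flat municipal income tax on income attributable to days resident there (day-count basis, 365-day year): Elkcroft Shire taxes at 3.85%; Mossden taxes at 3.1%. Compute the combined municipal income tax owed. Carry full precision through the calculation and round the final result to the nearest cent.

Elkcroft Shire, January 1 – October 1, 1998: 274 days → €257000 × 3.85% × 274/365 = €7427.6521
Mossden, October 2 – December 31, 1998: 91 days → €257000 × 3.1% × 91/365 = €1986.2932
Total = €9413.9452

€9413.95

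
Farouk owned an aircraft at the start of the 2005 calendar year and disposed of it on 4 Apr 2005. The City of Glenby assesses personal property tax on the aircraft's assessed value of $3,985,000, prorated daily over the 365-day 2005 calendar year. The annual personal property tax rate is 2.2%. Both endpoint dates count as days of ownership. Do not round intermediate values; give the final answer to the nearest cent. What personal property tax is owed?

$22,578.03

Days held (1 Jan – 4 Apr 2005): 94 out of 365
Tax = $3,985,000 × 2.2% × 94/365 = $22,578.0274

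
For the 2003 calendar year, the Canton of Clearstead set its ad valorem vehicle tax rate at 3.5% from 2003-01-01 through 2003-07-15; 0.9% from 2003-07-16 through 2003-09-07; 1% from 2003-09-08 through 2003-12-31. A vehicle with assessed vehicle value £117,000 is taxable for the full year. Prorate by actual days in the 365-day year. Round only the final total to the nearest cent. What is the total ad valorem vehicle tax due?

2003-01-01 to 2003-07-15: 196 days at 3.5% → £117,000 × 3.5% × 196/365 = £2,198.9589
2003-07-16 to 2003-09-07: 54 days at 0.9% → £117,000 × 0.9% × 54/365 = £155.7863
2003-09-08 to 2003-12-31: 115 days at 1% → £117,000 × 1% × 115/365 = £368.6301
Total = £2,723.3753

£2,723.38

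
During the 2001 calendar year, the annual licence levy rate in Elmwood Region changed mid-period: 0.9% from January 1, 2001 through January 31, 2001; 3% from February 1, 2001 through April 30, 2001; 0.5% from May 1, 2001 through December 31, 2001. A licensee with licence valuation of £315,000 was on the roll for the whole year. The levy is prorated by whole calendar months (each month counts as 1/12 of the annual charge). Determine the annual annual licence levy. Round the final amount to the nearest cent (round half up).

£3,648.75

January 1 – January 31, 2001: 1 month at 0.9% → £315,000 × 0.9% × 1/12 = £236.2500
February 1 – April 30, 2001: 3 months at 3% → £315,000 × 3% × 3/12 = £2,362.5000
May 1 – December 31, 2001: 8 months at 0.5% → £315,000 × 0.5% × 8/12 = £1,050.0000
Total = £3,648.7500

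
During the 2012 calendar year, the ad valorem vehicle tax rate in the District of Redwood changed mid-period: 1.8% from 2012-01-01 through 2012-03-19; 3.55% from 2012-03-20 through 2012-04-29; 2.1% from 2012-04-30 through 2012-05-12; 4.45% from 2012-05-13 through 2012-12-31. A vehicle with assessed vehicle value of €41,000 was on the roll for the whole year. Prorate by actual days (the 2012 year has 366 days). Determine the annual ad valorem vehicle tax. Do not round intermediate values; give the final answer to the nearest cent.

€1,514.42

2012-01-01 to 2012-03-19: 79 days at 1.8% → €41,000 × 1.8% × 79/366 = €159.2951
2012-03-20 to 2012-04-29: 41 days at 3.55% → €41,000 × 3.55% × 41/366 = €163.0478
2012-04-30 to 2012-05-12: 13 days at 2.1% → €41,000 × 2.1% × 13/366 = €30.5820
2012-05-13 to 2012-12-31: 233 days at 4.45% → €41,000 × 4.45% × 233/366 = €1,161.4986
Total = €1,514.4235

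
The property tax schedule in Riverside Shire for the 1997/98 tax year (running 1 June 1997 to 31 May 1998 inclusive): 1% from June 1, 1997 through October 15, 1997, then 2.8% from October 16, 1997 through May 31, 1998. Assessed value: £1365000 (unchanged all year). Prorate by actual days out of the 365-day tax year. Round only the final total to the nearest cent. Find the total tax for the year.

June 1 – October 15, 1997: 137 days at 1% → £1365000 × 1% × 137/365 = £5123.4247
October 16, 1997 – May 31, 1998: 228 days at 2.8% → £1365000 × 2.8% × 228/365 = £23874.4110
Total = £28997.8356

£28997.84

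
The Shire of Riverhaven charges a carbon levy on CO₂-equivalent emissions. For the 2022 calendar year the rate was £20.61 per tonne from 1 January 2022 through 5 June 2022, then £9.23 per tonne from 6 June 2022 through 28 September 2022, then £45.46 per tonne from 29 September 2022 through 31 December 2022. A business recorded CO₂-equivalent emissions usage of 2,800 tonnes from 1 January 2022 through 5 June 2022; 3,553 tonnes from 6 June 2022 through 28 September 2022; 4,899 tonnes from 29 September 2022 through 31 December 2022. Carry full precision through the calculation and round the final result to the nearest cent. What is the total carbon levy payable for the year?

1 January – 5 June 2022: 2,800 tonnes at £20.61/tonne → £57,708.00
6 June – 28 September 2022: 3,553 tonnes at £9.23/tonne → £32,794.19
29 September – 31 December 2022: 4,899 tonnes at £45.46/tonne → £222,708.54

£313,210.73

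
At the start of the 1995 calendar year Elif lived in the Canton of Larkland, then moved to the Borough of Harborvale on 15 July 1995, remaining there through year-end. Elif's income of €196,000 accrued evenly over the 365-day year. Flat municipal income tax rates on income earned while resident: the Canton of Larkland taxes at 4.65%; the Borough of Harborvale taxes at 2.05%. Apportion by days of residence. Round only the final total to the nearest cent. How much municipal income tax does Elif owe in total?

€6,740.52

The Canton of Larkland, 1 January – 14 July 1995: 195 days → €196,000 × 4.65% × 195/365 = €4,869.1233
The Borough of Harborvale, 15 July – 31 December 1995: 170 days → €196,000 × 2.05% × 170/365 = €1,871.3973
Total = €6,740.5205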